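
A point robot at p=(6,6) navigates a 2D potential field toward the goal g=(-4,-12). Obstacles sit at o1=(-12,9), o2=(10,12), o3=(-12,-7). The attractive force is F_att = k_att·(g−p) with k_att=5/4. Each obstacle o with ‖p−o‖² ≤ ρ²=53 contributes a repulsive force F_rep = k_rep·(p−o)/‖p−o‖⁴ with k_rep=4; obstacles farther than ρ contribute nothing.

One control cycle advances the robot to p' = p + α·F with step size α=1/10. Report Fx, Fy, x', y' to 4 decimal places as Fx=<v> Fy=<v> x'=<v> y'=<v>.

Fx=-12.5059 Fy=-22.5089 x'=4.7494 y'=3.7491

F_att = 5/4·(g−p) = 5/4·(-10,-18) = (-12.5000,-22.5000)
o1: d²=333 > ρ²=53 → inactive
o2: d²=52 ≤ ρ²=53; F_rep = 4·(-4,-6)/52² = (-0.0059,-0.0089)
o3: d²=493 > ρ²=53 → inactive
F = F_att + ΣF_rep = (-12.5059,-22.5089)
p' = p + 1/10·F = (4.7494,3.7491)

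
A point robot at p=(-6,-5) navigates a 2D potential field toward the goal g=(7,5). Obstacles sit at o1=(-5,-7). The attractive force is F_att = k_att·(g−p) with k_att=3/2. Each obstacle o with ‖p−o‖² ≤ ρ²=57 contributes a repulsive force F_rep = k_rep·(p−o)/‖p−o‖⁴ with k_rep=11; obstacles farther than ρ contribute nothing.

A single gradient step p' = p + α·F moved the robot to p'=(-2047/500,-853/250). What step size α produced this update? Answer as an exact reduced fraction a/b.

α = 1/10

F_att = 3/2·(g−p) = 3/2·(13,10) = (19.5000,15.0000)
o1: d²=5 ≤ ρ²=57; F_rep = 11·(-1,2)/5² = (-0.4400,0.8800)
F = F_att + ΣF_rep = (19.0600,15.8800)
Δp = p'−p = (1.9060,1.5880); α = Δx/Fx = (953/500) / (953/50) = 1/10
check: Δy/Fy = (397/250) / (397/25) = 1/10 ✓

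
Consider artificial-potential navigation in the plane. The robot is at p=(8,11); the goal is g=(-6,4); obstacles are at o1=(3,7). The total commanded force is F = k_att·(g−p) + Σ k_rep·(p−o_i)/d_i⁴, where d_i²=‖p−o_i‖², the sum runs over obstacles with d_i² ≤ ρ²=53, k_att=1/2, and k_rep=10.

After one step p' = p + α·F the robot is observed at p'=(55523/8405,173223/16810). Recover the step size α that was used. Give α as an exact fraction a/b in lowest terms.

F_att = 1/2·(g−p) = 1/2·(-14,-7) = (-7.0000,-3.5000)
o1: d²=41 ≤ ρ²=53; F_rep = 10·(5,4)/41² = (0.0297,0.0238)
F = F_att + ΣF_rep = (-6.9703,-3.4762)
Δp = p'−p = (-1.3941,-0.6952); α = Δx/Fx = (-11717/8405) / (-11717/1681) = 1/5
check: Δy/Fy = (-11687/16810) / (-11687/3362) = 1/5 ✓

α = 1/5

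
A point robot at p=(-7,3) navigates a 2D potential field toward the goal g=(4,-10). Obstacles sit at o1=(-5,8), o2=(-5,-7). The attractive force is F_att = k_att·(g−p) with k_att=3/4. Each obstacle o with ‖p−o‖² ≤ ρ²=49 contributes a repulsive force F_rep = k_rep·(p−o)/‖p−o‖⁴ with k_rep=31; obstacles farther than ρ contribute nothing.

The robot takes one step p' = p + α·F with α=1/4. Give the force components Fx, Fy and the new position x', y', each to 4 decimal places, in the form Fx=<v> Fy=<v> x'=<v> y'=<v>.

Fx=8.1763 Fy=-9.9343 x'=-4.9559 y'=0.5164

F_att = 3/4·(g−p) = 3/4·(11,-13) = (8.2500,-9.7500)
o1: d²=29 ≤ ρ²=49; F_rep = 31·(-2,-5)/29² = (-0.0737,-0.1843)
o2: d²=104 > ρ²=49 → inactive
F = F_att + ΣF_rep = (8.1763,-9.9343)
p' = p + 1/4·F = (-4.9559,0.5164)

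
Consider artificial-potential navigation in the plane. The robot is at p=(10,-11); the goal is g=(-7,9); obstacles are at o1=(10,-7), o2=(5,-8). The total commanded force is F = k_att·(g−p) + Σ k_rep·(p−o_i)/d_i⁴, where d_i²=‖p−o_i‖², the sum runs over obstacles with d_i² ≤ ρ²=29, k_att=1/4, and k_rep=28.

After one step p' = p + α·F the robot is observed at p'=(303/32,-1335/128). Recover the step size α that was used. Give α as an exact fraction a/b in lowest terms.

F_att = 1/4·(g−p) = 1/4·(-17,20) = (-4.2500,5.0000)
o1: d²=16 ≤ ρ²=29; F_rep = 28·(0,-4)/16² = (0.0000,-0.4375)
o2: d²=34 > ρ²=29 → inactive
F = F_att + ΣF_rep = (-4.2500,4.5625)
Δp = p'−p = (-0.5312,0.5703); α = Δx/Fx = (-17/32) / (-17/4) = 1/8
check: Δy/Fy = (73/128) / (73/16) = 1/8 ✓

α = 1/8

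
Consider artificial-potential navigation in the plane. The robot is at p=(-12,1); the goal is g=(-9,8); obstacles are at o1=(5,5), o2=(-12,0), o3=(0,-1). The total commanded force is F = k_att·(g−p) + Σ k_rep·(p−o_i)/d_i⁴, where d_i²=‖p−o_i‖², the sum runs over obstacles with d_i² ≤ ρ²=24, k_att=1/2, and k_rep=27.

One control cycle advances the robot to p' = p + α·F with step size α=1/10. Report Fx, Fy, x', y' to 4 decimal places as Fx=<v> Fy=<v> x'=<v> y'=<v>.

Fx=1.5000 Fy=30.5000 x'=-11.8500 y'=4.0500

F_att = 1/2·(g−p) = 1/2·(3,7) = (1.5000,3.5000)
o1: d²=305 > ρ²=24 → inactive
o2: d²=1 ≤ ρ²=24; F_rep = 27·(0,1)/1² = (0.0000,27.0000)
o3: d²=148 > ρ²=24 → inactive
F = F_att + ΣF_rep = (1.5000,30.5000)
p' = p + 1/10·F = (-11.8500,4.0500)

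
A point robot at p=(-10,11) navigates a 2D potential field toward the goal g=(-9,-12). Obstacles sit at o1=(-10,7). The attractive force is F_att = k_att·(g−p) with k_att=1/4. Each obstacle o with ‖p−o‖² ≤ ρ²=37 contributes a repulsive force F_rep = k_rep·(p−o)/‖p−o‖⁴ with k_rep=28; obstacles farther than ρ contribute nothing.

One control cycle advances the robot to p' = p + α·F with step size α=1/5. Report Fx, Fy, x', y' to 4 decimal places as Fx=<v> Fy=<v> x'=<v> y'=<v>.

F_att = 1/4·(g−p) = 1/4·(1,-23) = (0.2500,-5.7500)
o1: d²=16 ≤ ρ²=37; F_rep = 28·(0,4)/16² = (0.0000,0.4375)
F = F_att + ΣF_rep = (0.2500,-5.3125)
p' = p + 1/5·F = (-9.9500,9.9375)

Fx=0.2500 Fy=-5.3125 x'=-9.9500 y'=9.9375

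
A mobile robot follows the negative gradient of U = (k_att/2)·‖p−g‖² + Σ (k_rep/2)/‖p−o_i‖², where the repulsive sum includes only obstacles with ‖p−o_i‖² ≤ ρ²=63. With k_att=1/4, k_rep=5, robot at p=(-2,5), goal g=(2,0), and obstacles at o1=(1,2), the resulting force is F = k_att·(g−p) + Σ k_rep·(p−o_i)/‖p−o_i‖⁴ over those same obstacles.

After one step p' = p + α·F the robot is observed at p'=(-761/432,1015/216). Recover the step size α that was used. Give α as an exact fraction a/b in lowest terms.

α = 1/4

F_att = 1/4·(g−p) = 1/4·(4,-5) = (1.0000,-1.2500)
o1: d²=18 ≤ ρ²=63; F_rep = 5·(-3,3)/18² = (-0.0463,0.0463)
F = F_att + ΣF_rep = (0.9537,-1.2037)
Δp = p'−p = (0.2384,-0.3009); α = Δx/Fx = (103/432) / (103/108) = 1/4
check: Δy/Fy = (-65/216) / (-65/54) = 1/4 ✓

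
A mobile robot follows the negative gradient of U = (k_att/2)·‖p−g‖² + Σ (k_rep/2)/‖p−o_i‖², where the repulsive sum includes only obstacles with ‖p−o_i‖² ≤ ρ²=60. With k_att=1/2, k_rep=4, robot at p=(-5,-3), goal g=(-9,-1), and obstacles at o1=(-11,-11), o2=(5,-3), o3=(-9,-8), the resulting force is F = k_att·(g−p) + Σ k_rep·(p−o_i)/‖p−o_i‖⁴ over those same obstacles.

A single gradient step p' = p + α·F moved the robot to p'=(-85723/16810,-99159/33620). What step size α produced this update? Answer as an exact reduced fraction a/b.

F_att = 1/2·(g−p) = 1/2·(-4,2) = (-2.0000,1.0000)
o1: d²=100 > ρ²=60 → inactive
o2: d²=100 > ρ²=60 → inactive
o3: d²=41 ≤ ρ²=60; F_rep = 4·(4,5)/41² = (0.0095,0.0119)
F = F_att + ΣF_rep = (-1.9905,1.0119)
Δp = p'−p = (-0.0995,0.0506); α = Δx/Fx = (-1673/16810) / (-3346/1681) = 1/20
check: Δy/Fy = (1701/33620) / (1701/1681) = 1/20 ✓

α = 1/20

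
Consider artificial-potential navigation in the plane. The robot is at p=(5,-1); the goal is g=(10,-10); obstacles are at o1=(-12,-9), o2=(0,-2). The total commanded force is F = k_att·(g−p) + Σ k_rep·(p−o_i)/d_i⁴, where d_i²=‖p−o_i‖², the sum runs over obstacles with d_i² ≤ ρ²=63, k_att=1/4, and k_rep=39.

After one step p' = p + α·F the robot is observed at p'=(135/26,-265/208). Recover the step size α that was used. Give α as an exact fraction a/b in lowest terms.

F_att = 1/4·(g−p) = 1/4·(5,-9) = (1.2500,-2.2500)
o1: d²=353 > ρ²=63 → inactive
o2: d²=26 ≤ ρ²=63; F_rep = 39·(5,1)/26² = (0.2885,0.0577)
F = F_att + ΣF_rep = (1.5385,-2.1923)
Δp = p'−p = (0.1923,-0.2740); α = Δx/Fx = (5/26) / (20/13) = 1/8
check: Δy/Fy = (-57/208) / (-57/26) = 1/8 ✓

α = 1/8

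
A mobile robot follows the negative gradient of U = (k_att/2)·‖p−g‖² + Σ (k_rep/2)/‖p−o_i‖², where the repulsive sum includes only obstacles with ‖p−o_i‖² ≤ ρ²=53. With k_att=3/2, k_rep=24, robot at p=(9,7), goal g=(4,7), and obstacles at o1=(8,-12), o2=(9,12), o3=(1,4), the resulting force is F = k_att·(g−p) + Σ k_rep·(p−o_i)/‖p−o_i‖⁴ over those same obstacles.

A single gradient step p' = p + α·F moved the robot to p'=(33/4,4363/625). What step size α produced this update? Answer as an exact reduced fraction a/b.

F_att = 3/2·(g−p) = 3/2·(-5,0) = (-7.5000,0.0000)
o1: d²=362 > ρ²=53 → inactive
o2: d²=25 ≤ ρ²=53; F_rep = 24·(0,-5)/25² = (0.0000,-0.1920)
o3: d²=73 > ρ²=53 → inactive
F = F_att + ΣF_rep = (-7.5000,-0.1920)
Δp = p'−p = (-0.7500,-0.0192); α = Δx/Fx = (-3/4) / (-15/2) = 1/10
check: Δy/Fy = (-12/625) / (-24/125) = 1/10 ✓

α = 1/10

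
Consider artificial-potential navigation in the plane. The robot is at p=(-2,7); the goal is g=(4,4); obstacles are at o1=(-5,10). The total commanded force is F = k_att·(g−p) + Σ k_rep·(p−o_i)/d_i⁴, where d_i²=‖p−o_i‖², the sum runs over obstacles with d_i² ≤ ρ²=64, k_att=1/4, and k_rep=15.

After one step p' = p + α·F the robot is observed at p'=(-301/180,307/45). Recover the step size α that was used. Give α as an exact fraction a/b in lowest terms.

α = 1/5

F_att = 1/4·(g−p) = 1/4·(6,-3) = (1.5000,-0.7500)
o1: d²=18 ≤ ρ²=64; F_rep = 15·(3,-3)/18² = (0.1389,-0.1389)
F = F_att + ΣF_rep = (1.6389,-0.8889)
Δp = p'−p = (0.3278,-0.1778); α = Δx/Fx = (59/180) / (59/36) = 1/5
check: Δy/Fy = (-8/45) / (-8/9) = 1/5 ✓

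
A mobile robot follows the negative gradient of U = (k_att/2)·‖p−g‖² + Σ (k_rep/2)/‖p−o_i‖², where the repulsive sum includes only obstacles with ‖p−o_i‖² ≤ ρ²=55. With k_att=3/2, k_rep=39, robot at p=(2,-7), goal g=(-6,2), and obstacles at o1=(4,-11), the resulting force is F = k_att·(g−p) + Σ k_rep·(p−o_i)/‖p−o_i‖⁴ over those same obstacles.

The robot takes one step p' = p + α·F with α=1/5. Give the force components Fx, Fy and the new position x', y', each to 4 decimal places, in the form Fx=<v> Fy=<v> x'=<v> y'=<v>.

F_att = 3/2·(g−p) = 3/2·(-8,9) = (-12.0000,13.5000)
o1: d²=20 ≤ ρ²=55; F_rep = 39·(-2,4)/20² = (-0.1950,0.3900)
F = F_att + ΣF_rep = (-12.1950,13.8900)
p' = p + 1/5·F = (-0.4390,-4.2220)

Fx=-12.1950 Fy=13.8900 x'=-0.4390 y'=-4.2220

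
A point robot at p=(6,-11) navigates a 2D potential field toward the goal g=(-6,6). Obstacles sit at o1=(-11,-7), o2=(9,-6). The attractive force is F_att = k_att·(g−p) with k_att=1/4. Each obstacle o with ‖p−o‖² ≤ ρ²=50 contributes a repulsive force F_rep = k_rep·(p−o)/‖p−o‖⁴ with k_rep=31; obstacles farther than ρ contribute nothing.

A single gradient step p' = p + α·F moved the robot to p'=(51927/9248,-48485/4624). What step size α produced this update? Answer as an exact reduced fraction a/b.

α = 1/8

F_att = 1/4·(g−p) = 1/4·(-12,17) = (-3.0000,4.2500)
o1: d²=305 > ρ²=50 → inactive
o2: d²=34 ≤ ρ²=50; F_rep = 31·(-3,-5)/34² = (-0.0804,-0.1341)
F = F_att + ΣF_rep = (-3.0804,4.1159)
Δp = p'−p = (-0.3851,0.5145); α = Δx/Fx = (-3561/9248) / (-3561/1156) = 1/8
check: Δy/Fy = (2379/4624) / (2379/578) = 1/8 ✓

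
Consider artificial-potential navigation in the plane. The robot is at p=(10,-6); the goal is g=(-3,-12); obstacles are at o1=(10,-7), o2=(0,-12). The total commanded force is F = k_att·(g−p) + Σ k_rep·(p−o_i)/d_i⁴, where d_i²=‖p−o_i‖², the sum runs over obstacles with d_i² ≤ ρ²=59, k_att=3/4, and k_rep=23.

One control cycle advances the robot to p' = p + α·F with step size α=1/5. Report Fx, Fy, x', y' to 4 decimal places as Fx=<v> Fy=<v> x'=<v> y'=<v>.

Fx=-9.7500 Fy=18.5000 x'=8.0500 y'=-2.3000

F_att = 3/4·(g−p) = 3/4·(-13,-6) = (-9.7500,-4.5000)
o1: d²=1 ≤ ρ²=59; F_rep = 23·(0,1)/1² = (0.0000,23.0000)
o2: d²=136 > ρ²=59 → inactive
F = F_att + ΣF_rep = (-9.7500,18.5000)
p' = p + 1/5·F = (8.0500,-2.3000)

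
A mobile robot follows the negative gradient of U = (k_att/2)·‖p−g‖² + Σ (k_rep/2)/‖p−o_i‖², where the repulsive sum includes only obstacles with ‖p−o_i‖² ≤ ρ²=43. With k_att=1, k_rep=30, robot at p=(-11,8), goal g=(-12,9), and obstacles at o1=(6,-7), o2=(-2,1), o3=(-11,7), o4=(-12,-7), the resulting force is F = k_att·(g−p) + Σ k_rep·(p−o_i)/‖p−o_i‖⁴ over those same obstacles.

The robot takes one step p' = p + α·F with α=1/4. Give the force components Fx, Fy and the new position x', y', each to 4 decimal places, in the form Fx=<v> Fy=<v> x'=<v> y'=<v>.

F_att = 1·(g−p) = 1·(-1,1) = (-1.0000,1.0000)
o1: d²=514 > ρ²=43 → inactive
o2: d²=130 > ρ²=43 → inactive
o3: d²=1 ≤ ρ²=43; F_rep = 30·(0,1)/1² = (0.0000,30.0000)
o4: d²=226 > ρ²=43 → inactive
F = F_att + ΣF_rep = (-1.0000,31.0000)
p' = p + 1/4·F = (-11.2500,15.7500)

Fx=-1.0000 Fy=31.0000 x'=-11.2500 y'=15.7500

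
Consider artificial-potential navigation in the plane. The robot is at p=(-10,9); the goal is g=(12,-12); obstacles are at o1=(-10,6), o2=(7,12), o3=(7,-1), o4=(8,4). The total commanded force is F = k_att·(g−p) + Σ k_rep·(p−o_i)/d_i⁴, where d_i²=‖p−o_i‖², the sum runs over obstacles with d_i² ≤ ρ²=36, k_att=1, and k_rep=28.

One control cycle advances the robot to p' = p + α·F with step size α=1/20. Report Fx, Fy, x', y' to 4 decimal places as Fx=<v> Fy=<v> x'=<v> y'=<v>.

F_att = 1·(g−p) = 1·(22,-21) = (22.0000,-21.0000)
o1: d²=9 ≤ ρ²=36; F_rep = 28·(0,3)/9² = (0.0000,1.0370)
o2: d²=298 > ρ²=36 → inactive
o3: d²=389 > ρ²=36 → inactive
o4: d²=349 > ρ²=36 → inactive
F = F_att + ΣF_rep = (22.0000,-19.9630)
p' = p + 1/20·F = (-8.9000,8.0019)

Fx=22.0000 Fy=-19.9630 x'=-8.9000 y'=8.0019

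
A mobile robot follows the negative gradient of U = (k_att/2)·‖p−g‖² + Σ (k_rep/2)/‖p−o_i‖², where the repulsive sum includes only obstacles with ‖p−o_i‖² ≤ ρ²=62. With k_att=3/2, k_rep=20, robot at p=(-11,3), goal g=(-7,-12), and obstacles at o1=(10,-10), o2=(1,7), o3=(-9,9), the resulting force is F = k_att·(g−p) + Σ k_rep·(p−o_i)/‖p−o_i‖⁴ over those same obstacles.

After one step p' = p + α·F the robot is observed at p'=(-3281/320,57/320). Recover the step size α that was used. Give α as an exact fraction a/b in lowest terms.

α = 1/8

F_att = 3/2·(g−p) = 3/2·(4,-15) = (6.0000,-22.5000)
o1: d²=610 > ρ²=62 → inactive
o2: d²=160 > ρ²=62 → inactive
o3: d²=40 ≤ ρ²=62; F_rep = 20·(-2,-6)/40² = (-0.0250,-0.0750)
F = F_att + ΣF_rep = (5.9750,-22.5750)
Δp = p'−p = (0.7469,-2.8219); α = Δx/Fx = (239/320) / (239/40) = 1/8
check: Δy/Fy = (-903/320) / (-903/40) = 1/8 ✓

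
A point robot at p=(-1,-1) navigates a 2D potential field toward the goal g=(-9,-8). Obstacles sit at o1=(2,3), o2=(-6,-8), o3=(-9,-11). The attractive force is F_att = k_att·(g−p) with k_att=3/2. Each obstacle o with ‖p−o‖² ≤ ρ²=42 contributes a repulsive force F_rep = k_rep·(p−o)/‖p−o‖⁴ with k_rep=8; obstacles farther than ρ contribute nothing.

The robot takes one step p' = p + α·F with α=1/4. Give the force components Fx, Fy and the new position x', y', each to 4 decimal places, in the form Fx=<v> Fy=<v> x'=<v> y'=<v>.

Fx=-12.0384 Fy=-10.5512 x'=-4.0096 y'=-3.6378

F_att = 3/2·(g−p) = 3/2·(-8,-7) = (-12.0000,-10.5000)
o1: d²=25 ≤ ρ²=42; F_rep = 8·(-3,-4)/25² = (-0.0384,-0.0512)
o2: d²=74 > ρ²=42 → inactive
o3: d²=164 > ρ²=42 → inactive
F = F_att + ΣF_rep = (-12.0384,-10.5512)
p' = p + 1/4·F = (-4.0096,-3.6378)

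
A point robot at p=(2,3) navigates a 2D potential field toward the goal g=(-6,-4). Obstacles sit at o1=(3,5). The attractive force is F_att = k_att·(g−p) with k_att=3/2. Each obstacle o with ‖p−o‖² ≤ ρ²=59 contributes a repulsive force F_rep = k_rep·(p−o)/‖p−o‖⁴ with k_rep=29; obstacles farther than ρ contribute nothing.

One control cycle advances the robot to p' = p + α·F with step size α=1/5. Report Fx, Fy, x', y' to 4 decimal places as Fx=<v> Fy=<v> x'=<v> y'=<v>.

Fx=-13.1600 Fy=-12.8200 x'=-0.6320 y'=0.4360

F_att = 3/2·(g−p) = 3/2·(-8,-7) = (-12.0000,-10.5000)
o1: d²=5 ≤ ρ²=59; F_rep = 29·(-1,-2)/5² = (-1.1600,-2.3200)
F = F_att + ΣF_rep = (-13.1600,-12.8200)
p' = p + 1/5·F = (-0.6320,0.4360)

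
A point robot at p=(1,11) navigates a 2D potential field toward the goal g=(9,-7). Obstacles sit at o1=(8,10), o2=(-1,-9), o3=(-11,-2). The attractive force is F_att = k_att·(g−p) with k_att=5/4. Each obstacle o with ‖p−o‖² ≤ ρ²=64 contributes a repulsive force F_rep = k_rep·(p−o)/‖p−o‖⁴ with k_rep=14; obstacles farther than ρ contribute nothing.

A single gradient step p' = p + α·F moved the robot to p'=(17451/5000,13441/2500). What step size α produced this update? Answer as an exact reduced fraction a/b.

F_att = 5/4·(g−p) = 5/4·(8,-18) = (10.0000,-22.5000)
o1: d²=50 ≤ ρ²=64; F_rep = 14·(-7,1)/50² = (-0.0392,0.0056)
o2: d²=404 > ρ²=64 → inactive
o3: d²=313 > ρ²=64 → inactive
F = F_att + ΣF_rep = (9.9608,-22.4944)
Δp = p'−p = (2.4902,-5.6236); α = Δx/Fx = (12451/5000) / (12451/1250) = 1/4
check: Δy/Fy = (-14059/2500) / (-14059/625) = 1/4 ✓

α = 1/4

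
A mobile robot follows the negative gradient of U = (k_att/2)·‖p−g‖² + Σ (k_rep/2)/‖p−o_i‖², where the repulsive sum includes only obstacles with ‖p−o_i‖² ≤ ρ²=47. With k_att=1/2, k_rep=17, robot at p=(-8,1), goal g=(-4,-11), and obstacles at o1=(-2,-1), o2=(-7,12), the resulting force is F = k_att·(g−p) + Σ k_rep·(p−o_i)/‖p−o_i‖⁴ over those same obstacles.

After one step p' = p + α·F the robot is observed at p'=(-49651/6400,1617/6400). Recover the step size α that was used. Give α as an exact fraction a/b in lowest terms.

α = 1/8

F_att = 1/2·(g−p) = 1/2·(4,-12) = (2.0000,-6.0000)
o1: d²=40 ≤ ρ²=47; F_rep = 17·(-6,2)/40² = (-0.0638,0.0213)
o2: d²=122 > ρ²=47 → inactive
F = F_att + ΣF_rep = (1.9363,-5.9787)
Δp = p'−p = (0.2420,-0.7473); α = Δx/Fx = (1549/6400) / (1549/800) = 1/8
check: Δy/Fy = (-4783/6400) / (-4783/800) = 1/8 ✓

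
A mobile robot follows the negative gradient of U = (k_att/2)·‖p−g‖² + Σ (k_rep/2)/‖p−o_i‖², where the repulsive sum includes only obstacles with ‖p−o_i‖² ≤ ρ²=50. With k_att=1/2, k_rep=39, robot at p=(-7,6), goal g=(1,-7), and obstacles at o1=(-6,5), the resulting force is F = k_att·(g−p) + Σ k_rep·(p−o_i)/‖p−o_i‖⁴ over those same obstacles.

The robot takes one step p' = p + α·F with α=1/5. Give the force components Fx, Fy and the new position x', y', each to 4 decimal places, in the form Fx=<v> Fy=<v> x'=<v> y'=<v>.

F_att = 1/2·(g−p) = 1/2·(8,-13) = (4.0000,-6.5000)
o1: d²=2 ≤ ρ²=50; F_rep = 39·(-1,1)/2² = (-9.7500,9.7500)
F = F_att + ΣF_rep = (-5.7500,3.2500)
p' = p + 1/5·F = (-8.1500,6.6500)

Fx=-5.7500 Fy=3.2500 x'=-8.1500 y'=6.6500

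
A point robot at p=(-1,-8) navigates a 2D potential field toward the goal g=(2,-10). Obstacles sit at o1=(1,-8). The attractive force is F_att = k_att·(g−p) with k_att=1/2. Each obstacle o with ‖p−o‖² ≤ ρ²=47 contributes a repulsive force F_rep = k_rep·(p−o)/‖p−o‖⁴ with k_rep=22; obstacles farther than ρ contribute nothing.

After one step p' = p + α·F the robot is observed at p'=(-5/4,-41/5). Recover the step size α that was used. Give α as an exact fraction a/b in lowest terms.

α = 1/5

F_att = 1/2·(g−p) = 1/2·(3,-2) = (1.5000,-1.0000)
o1: d²=4 ≤ ρ²=47; F_rep = 22·(-2,0)/4² = (-2.7500,0.0000)
F = F_att + ΣF_rep = (-1.2500,-1.0000)
Δp = p'−p = (-0.2500,-0.2000); α = Δx/Fx = (-1/4) / (-5/4) = 1/5
check: Δy/Fy = (-1/5) / (-1) = 1/5 ✓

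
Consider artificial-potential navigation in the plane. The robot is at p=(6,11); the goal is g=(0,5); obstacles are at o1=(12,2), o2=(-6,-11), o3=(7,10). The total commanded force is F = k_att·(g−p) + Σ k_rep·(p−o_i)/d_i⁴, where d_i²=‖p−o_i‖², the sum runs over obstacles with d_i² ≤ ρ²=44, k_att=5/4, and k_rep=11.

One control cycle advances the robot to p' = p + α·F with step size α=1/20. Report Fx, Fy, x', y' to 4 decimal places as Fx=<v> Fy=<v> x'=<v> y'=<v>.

Fx=-10.2500 Fy=-4.7500 x'=5.4875 y'=10.7625

F_att = 5/4·(g−p) = 5/4·(-6,-6) = (-7.5000,-7.5000)
o1: d²=117 > ρ²=44 → inactive
o2: d²=628 > ρ²=44 → inactive
o3: d²=2 ≤ ρ²=44; F_rep = 11·(-1,1)/2² = (-2.7500,2.7500)
F = F_att + ΣF_rep = (-10.2500,-4.7500)
p' = p + 1/20·F = (5.4875,10.7625)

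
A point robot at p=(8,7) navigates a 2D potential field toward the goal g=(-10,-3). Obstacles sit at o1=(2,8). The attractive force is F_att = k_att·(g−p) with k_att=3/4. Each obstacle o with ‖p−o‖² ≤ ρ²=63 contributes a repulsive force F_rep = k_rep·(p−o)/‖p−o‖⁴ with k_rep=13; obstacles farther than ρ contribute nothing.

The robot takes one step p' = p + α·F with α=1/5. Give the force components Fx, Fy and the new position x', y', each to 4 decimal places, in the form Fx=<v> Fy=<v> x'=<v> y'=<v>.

Fx=-13.4430 Fy=-7.5095 x'=5.3114 y'=5.4981

F_att = 3/4·(g−p) = 3/4·(-18,-10) = (-13.5000,-7.5000)
o1: d²=37 ≤ ρ²=63; F_rep = 13·(6,-1)/37² = (0.0570,-0.0095)
F = F_att + ΣF_rep = (-13.4430,-7.5095)
p' = p + 1/5·F = (5.3114,5.4981)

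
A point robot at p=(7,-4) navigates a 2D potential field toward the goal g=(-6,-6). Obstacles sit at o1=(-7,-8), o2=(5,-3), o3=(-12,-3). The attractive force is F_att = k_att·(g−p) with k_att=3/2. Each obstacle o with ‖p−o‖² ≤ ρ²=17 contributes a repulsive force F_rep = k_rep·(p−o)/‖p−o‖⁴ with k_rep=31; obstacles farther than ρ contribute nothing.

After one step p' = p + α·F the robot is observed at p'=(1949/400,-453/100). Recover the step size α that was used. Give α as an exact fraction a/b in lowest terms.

F_att = 3/2·(g−p) = 3/2·(-13,-2) = (-19.5000,-3.0000)
o1: d²=212 > ρ²=17 → inactive
o2: d²=5 ≤ ρ²=17; F_rep = 31·(2,-1)/5² = (2.4800,-1.2400)
o3: d²=362 > ρ²=17 → inactive
F = F_att + ΣF_rep = (-17.0200,-4.2400)
Δp = p'−p = (-2.1275,-0.5300); α = Δx/Fx = (-851/400) / (-851/50) = 1/8
check: Δy/Fy = (-53/100) / (-106/25) = 1/8 ✓

α = 1/8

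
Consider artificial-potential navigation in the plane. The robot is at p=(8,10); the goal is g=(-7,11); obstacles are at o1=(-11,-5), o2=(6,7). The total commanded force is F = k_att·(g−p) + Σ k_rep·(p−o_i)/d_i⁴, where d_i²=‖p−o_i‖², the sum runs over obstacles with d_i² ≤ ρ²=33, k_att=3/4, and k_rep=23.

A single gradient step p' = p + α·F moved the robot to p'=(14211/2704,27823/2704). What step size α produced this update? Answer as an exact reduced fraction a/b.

F_att = 3/4·(g−p) = 3/4·(-15,1) = (-11.2500,0.7500)
o1: d²=586 > ρ²=33 → inactive
o2: d²=13 ≤ ρ²=33; F_rep = 23·(2,3)/13² = (0.2722,0.4083)
F = F_att + ΣF_rep = (-10.9778,1.1583)
Δp = p'−p = (-2.7445,0.2896); α = Δx/Fx = (-7421/2704) / (-7421/676) = 1/4
check: Δy/Fy = (783/2704) / (783/676) = 1/4 ✓

α = 1/4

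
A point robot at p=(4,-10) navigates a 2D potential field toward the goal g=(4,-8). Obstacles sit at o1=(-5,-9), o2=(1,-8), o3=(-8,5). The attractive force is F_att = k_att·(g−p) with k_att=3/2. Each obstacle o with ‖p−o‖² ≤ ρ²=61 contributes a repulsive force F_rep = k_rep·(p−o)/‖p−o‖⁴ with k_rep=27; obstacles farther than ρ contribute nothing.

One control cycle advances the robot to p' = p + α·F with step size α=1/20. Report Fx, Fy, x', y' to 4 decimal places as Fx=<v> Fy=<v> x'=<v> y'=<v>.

Fx=0.4793 Fy=2.6805 x'=4.0240 y'=-9.8660

F_att = 3/2·(g−p) = 3/2·(0,2) = (0.0000,3.0000)
o1: d²=82 > ρ²=61 → inactive
o2: d²=13 ≤ ρ²=61; F_rep = 27·(3,-2)/13² = (0.4793,-0.3195)
o3: d²=369 > ρ²=61 → inactive
F = F_att + ΣF_rep = (0.4793,2.6805)
p' = p + 1/20·F = (4.0240,-9.8660)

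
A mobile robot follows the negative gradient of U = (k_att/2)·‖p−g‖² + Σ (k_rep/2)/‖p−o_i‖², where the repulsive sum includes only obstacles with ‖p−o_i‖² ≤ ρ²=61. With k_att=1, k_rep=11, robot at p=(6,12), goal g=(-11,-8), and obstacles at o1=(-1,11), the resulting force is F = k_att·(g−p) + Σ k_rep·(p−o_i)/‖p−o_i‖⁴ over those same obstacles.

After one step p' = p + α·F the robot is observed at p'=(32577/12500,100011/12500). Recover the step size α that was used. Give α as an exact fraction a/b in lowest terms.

F_att = 1·(g−p) = 1·(-17,-20) = (-17.0000,-20.0000)
o1: d²=50 ≤ ρ²=61; F_rep = 11·(7,1)/50² = (0.0308,0.0044)
F = F_att + ΣF_rep = (-16.9692,-19.9956)
Δp = p'−p = (-3.3938,-3.9991); α = Δx/Fx = (-42423/12500) / (-42423/2500) = 1/5
check: Δy/Fy = (-49989/12500) / (-49989/2500) = 1/5 ✓

α = 1/5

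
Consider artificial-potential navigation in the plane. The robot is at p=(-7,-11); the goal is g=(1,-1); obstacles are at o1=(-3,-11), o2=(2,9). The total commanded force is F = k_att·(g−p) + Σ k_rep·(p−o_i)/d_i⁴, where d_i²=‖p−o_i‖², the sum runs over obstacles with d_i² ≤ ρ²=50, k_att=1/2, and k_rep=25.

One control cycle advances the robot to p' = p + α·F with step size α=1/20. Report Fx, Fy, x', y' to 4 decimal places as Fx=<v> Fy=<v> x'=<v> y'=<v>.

Fx=3.6094 Fy=5.0000 x'=-6.8195 y'=-10.7500

F_att = 1/2·(g−p) = 1/2·(8,10) = (4.0000,5.0000)
o1: d²=16 ≤ ρ²=50; F_rep = 25·(-4,0)/16² = (-0.3906,0.0000)
o2: d²=481 > ρ²=50 → inactive
F = F_att + ΣF_rep = (3.6094,5.0000)
p' = p + 1/20·F = (-6.8195,-10.7500)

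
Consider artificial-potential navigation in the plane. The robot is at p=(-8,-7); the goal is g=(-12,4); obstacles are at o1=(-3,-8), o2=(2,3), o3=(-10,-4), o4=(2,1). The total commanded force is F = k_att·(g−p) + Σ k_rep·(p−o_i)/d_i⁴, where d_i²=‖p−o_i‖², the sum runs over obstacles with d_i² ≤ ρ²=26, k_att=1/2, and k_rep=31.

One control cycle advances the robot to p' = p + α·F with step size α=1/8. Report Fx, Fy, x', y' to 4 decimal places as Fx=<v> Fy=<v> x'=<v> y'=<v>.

Fx=-1.8624 Fy=4.9956 x'=-8.2328 y'=-6.3756

F_att = 1/2·(g−p) = 1/2·(-4,11) = (-2.0000,5.5000)
o1: d²=26 ≤ ρ²=26; F_rep = 31·(-5,1)/26² = (-0.2293,0.0459)
o2: d²=200 > ρ²=26 → inactive
o3: d²=13 ≤ ρ²=26; F_rep = 31·(2,-3)/13² = (0.3669,-0.5503)
o4: d²=164 > ρ²=26 → inactive
F = F_att + ΣF_rep = (-1.8624,4.9956)
p' = p + 1/8·F = (-8.2328,-6.3756)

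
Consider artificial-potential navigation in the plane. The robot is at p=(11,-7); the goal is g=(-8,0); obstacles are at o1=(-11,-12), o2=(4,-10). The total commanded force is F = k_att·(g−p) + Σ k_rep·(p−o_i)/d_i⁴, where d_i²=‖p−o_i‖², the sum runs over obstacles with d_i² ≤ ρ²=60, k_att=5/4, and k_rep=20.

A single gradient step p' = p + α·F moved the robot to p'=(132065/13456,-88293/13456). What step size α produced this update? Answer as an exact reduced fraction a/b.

F_att = 5/4·(g−p) = 5/4·(-19,7) = (-23.7500,8.7500)
o1: d²=509 > ρ²=60 → inactive
o2: d²=58 ≤ ρ²=60; F_rep = 20·(7,3)/58² = (0.0416,0.0178)
F = F_att + ΣF_rep = (-23.7084,8.7678)
Δp = p'−p = (-1.1854,0.4384); α = Δx/Fx = (-15951/13456) / (-79755/3364) = 1/20
check: Δy/Fy = (5899/13456) / (29495/3364) = 1/20 ✓

α = 1/20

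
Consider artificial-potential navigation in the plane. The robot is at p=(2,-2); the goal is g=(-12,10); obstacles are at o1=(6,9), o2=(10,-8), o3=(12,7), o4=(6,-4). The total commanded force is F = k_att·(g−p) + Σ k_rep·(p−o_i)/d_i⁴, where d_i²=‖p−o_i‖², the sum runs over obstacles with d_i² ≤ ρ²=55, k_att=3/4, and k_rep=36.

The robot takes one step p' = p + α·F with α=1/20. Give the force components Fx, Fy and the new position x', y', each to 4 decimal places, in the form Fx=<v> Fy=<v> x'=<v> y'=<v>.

F_att = 3/4·(g−p) = 3/4·(-14,12) = (-10.5000,9.0000)
o1: d²=137 > ρ²=55 → inactive
o2: d²=100 > ρ²=55 → inactive
o3: d²=181 > ρ²=55 → inactive
o4: d²=20 ≤ ρ²=55; F_rep = 36·(-4,2)/20² = (-0.3600,0.1800)
F = F_att + ΣF_rep = (-10.8600,9.1800)
p' = p + 1/20·F = (1.4570,-1.5410)

Fx=-10.8600 Fy=9.1800 x'=1.4570 y'=-1.5410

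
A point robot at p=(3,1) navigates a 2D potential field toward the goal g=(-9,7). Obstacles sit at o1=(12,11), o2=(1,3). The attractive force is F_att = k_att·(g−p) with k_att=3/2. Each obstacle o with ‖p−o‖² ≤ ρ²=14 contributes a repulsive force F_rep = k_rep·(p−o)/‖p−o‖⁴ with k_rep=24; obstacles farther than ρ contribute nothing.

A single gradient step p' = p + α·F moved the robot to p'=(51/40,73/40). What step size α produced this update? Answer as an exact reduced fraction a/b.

α = 1/10

F_att = 3/2·(g−p) = 3/2·(-12,6) = (-18.0000,9.0000)
o1: d²=181 > ρ²=14 → inactive
o2: d²=8 ≤ ρ²=14; F_rep = 24·(2,-2)/8² = (0.7500,-0.7500)
F = F_att + ΣF_rep = (-17.2500,8.2500)
Δp = p'−p = (-1.7250,0.8250); α = Δx/Fx = (-69/40) / (-69/4) = 1/10
check: Δy/Fy = (33/40) / (33/4) = 1/10 ✓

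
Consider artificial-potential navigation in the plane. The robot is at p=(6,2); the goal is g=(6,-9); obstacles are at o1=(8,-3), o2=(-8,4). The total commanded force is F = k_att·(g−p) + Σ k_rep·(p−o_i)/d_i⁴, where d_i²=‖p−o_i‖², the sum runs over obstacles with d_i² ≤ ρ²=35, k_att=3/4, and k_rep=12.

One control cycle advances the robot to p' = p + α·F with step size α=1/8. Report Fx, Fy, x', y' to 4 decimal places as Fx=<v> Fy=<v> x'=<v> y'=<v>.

Fx=-0.0285 Fy=-8.1787 x'=5.9964 y'=0.9777

F_att = 3/4·(g−p) = 3/4·(0,-11) = (0.0000,-8.2500)
o1: d²=29 ≤ ρ²=35; F_rep = 12·(-2,5)/29² = (-0.0285,0.0713)
o2: d²=200 > ρ²=35 → inactive
F = F_att + ΣF_rep = (-0.0285,-8.1787)
p' = p + 1/8·F = (5.9964,0.9777)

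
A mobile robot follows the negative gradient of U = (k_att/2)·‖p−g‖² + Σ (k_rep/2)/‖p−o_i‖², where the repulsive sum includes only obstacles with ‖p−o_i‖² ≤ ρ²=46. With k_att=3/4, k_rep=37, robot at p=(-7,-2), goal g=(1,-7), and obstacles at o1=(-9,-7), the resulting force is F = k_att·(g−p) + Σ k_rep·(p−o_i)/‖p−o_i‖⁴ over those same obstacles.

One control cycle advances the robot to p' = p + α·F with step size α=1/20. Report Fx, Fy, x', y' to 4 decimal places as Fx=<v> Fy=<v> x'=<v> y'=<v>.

F_att = 3/4·(g−p) = 3/4·(8,-5) = (6.0000,-3.7500)
o1: d²=29 ≤ ρ²=46; F_rep = 37·(2,5)/29² = (0.0880,0.2200)
F = F_att + ΣF_rep = (6.0880,-3.5300)
p' = p + 1/20·F = (-6.6956,-2.1765)

Fx=6.0880 Fy=-3.5300 x'=-6.6956 y'=-2.1765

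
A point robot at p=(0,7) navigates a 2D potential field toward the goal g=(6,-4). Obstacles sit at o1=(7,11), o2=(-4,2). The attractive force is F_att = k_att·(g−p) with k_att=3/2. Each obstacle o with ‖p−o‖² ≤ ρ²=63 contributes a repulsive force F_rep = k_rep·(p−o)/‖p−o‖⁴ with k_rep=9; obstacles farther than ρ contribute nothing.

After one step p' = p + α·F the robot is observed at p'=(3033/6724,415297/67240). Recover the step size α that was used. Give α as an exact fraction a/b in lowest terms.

α = 1/20

F_att = 3/2·(g−p) = 3/2·(6,-11) = (9.0000,-16.5000)
o1: d²=65 > ρ²=63 → inactive
o2: d²=41 ≤ ρ²=63; F_rep = 9·(4,5)/41² = (0.0214,0.0268)
F = F_att + ΣF_rep = (9.0214,-16.4732)
Δp = p'−p = (0.4511,-0.8237); α = Δx/Fx = (3033/6724) / (15165/1681) = 1/20
check: Δy/Fy = (-55383/67240) / (-55383/3362) = 1/20 ✓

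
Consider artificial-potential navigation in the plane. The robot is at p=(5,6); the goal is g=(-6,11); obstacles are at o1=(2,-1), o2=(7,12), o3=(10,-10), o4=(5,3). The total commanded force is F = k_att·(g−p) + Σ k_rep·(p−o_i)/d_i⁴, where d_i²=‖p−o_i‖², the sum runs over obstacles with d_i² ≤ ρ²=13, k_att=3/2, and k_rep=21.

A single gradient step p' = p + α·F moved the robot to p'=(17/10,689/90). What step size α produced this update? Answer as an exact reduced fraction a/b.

α = 1/5

F_att = 3/2·(g−p) = 3/2·(-11,5) = (-16.5000,7.5000)
o1: d²=58 > ρ²=13 → inactive
o2: d²=40 > ρ²=13 → inactive
o3: d²=281 > ρ²=13 → inactive
o4: d²=9 ≤ ρ²=13; F_rep = 21·(0,3)/9² = (0.0000,0.7778)
F = F_att + ΣF_rep = (-16.5000,8.2778)
Δp = p'−p = (-3.3000,1.6556); α = Δx/Fx = (-33/10) / (-33/2) = 1/5
check: Δy/Fy = (149/90) / (149/18) = 1/5 ✓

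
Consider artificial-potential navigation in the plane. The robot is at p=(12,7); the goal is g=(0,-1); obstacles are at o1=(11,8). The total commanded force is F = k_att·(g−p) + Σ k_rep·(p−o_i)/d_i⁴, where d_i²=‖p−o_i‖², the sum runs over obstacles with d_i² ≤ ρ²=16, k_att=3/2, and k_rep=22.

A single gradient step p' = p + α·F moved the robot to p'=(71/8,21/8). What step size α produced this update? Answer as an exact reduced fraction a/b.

F_att = 3/2·(g−p) = 3/2·(-12,-8) = (-18.0000,-12.0000)
o1: d²=2 ≤ ρ²=16; F_rep = 22·(1,-1)/2² = (5.5000,-5.5000)
F = F_att + ΣF_rep = (-12.5000,-17.5000)
Δp = p'−p = (-3.1250,-4.3750); α = Δx/Fx = (-25/8) / (-25/2) = 1/4
check: Δy/Fy = (-35/8) / (-35/2) = 1/4 ✓

α = 1/4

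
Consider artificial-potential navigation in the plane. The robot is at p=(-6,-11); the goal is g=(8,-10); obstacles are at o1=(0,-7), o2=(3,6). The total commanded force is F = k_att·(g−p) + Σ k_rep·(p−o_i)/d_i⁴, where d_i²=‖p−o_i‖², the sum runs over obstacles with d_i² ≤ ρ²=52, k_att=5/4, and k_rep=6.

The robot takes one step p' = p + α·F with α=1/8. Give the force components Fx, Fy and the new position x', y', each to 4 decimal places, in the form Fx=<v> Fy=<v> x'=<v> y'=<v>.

F_att = 5/4·(g−p) = 5/4·(14,1) = (17.5000,1.2500)
o1: d²=52 ≤ ρ²=52; F_rep = 6·(-6,-4)/52² = (-0.0133,-0.0089)
o2: d²=370 > ρ²=52 → inactive
F = F_att + ΣF_rep = (17.4867,1.2411)
p' = p + 1/8·F = (-3.8142,-10.8449)

Fx=17.4867 Fy=1.2411 x'=-3.8142 y'=-10.8449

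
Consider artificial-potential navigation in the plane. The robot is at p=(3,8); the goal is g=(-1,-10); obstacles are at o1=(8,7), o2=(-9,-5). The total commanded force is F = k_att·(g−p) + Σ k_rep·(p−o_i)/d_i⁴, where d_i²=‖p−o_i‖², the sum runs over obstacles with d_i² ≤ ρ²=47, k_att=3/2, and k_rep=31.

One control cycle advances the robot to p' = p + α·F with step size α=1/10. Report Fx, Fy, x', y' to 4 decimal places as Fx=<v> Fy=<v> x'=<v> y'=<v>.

Fx=-6.2293 Fy=-26.9541 x'=2.3771 y'=5.3046

F_att = 3/2·(g−p) = 3/2·(-4,-18) = (-6.0000,-27.0000)
o1: d²=26 ≤ ρ²=47; F_rep = 31·(-5,1)/26² = (-0.2293,0.0459)
o2: d²=313 > ρ²=47 → inactive
F = F_att + ΣF_rep = (-6.2293,-26.9541)
p' = p + 1/10·F = (2.3771,5.3046)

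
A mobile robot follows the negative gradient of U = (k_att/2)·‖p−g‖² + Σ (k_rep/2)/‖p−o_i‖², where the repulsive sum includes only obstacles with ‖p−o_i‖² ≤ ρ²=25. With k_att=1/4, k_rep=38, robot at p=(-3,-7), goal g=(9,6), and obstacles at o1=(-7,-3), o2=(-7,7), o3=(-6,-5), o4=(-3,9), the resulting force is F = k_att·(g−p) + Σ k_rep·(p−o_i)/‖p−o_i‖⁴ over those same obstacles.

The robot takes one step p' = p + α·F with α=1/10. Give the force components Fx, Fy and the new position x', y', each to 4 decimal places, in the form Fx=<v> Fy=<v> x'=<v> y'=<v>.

F_att = 1/4·(g−p) = 1/4·(12,13) = (3.0000,3.2500)
o1: d²=32 > ρ²=25 → inactive
o2: d²=212 > ρ²=25 → inactive
o3: d²=13 ≤ ρ²=25; F_rep = 38·(3,-2)/13² = (0.6746,-0.4497)
o4: d²=256 > ρ²=25 → inactive
F = F_att + ΣF_rep = (3.6746,2.8003)
p' = p + 1/10·F = (-2.6325,-6.7200)

Fx=3.6746 Fy=2.8003 x'=-2.6325 y'=-6.7200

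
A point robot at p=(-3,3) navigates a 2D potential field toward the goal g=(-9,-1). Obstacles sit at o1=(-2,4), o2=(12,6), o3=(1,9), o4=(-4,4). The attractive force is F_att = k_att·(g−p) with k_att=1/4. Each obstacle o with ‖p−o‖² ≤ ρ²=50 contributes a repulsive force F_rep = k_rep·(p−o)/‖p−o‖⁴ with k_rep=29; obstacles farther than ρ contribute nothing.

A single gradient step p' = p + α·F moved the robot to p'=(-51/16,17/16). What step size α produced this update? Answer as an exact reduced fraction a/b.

F_att = 1/4·(g−p) = 1/4·(-6,-4) = (-1.5000,-1.0000)
o1: d²=2 ≤ ρ²=50; F_rep = 29·(-1,-1)/2² = (-7.2500,-7.2500)
o2: d²=234 > ρ²=50 → inactive
o3: d²=52 > ρ²=50 → inactive
o4: d²=2 ≤ ρ²=50; F_rep = 29·(1,-1)/2² = (7.2500,-7.2500)
F = F_att + ΣF_rep = (-1.5000,-15.5000)
Δp = p'−p = (-0.1875,-1.9375); α = Δx/Fx = (-3/16) / (-3/2) = 1/8
check: Δy/Fy = (-31/16) / (-31/2) = 1/8 ✓

α = 1/8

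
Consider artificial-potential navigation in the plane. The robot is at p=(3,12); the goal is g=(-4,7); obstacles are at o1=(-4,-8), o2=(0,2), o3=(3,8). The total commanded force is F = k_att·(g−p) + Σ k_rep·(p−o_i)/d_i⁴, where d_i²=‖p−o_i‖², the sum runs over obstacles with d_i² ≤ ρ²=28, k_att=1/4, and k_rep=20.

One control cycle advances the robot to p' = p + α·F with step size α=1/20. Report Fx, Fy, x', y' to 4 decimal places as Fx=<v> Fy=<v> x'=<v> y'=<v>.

F_att = 1/4·(g−p) = 1/4·(-7,-5) = (-1.7500,-1.2500)
o1: d²=449 > ρ²=28 → inactive
o2: d²=109 > ρ²=28 → inactive
o3: d²=16 ≤ ρ²=28; F_rep = 20·(0,4)/16² = (0.0000,0.3125)
F = F_att + ΣF_rep = (-1.7500,-0.9375)
p' = p + 1/20·F = (2.9125,11.9531)

Fx=-1.7500 Fy=-0.9375 x'=2.9125 y'=11.9531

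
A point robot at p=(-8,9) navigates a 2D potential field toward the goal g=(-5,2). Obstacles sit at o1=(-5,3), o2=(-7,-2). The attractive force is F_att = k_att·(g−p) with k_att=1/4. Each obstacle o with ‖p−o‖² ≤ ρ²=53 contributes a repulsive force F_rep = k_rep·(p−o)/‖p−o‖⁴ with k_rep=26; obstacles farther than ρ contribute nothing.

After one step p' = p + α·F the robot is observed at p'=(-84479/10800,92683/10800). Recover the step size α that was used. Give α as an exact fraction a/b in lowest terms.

α = 1/4

F_att = 1/4·(g−p) = 1/4·(3,-7) = (0.7500,-1.7500)
o1: d²=45 ≤ ρ²=53; F_rep = 26·(-3,6)/45² = (-0.0385,0.0770)
o2: d²=122 > ρ²=53 → inactive
F = F_att + ΣF_rep = (0.7115,-1.6730)
Δp = p'−p = (0.1779,-0.4182); α = Δx/Fx = (1921/10800) / (1921/2700) = 1/4
check: Δy/Fy = (-4517/10800) / (-4517/2700) = 1/4 ✓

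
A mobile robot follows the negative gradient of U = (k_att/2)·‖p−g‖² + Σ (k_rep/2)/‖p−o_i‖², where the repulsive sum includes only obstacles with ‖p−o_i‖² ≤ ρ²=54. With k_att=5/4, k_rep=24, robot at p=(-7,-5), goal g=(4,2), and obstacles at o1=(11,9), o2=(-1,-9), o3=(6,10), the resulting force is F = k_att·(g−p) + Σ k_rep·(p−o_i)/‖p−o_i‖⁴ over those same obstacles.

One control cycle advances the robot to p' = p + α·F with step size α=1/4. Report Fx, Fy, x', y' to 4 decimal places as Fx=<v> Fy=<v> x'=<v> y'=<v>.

F_att = 5/4·(g−p) = 5/4·(11,7) = (13.7500,8.7500)
o1: d²=520 > ρ²=54 → inactive
o2: d²=52 ≤ ρ²=54; F_rep = 24·(-6,4)/52² = (-0.0533,0.0355)
o3: d²=394 > ρ²=54 → inactive
F = F_att + ΣF_rep = (13.6967,8.7855)
p' = p + 1/4·F = (-3.5758,-2.8036)

Fx=13.6967 Fy=8.7855 x'=-3.5758 y'=-2.8036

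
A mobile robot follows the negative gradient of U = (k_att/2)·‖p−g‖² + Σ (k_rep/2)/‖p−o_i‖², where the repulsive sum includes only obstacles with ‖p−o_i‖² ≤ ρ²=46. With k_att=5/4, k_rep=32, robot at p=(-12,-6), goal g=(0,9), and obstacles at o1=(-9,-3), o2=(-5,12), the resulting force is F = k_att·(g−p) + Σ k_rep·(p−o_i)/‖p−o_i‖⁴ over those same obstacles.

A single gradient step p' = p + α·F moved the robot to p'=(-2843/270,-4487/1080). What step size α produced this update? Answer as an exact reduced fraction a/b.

α = 1/10

F_att = 5/4·(g−p) = 5/4·(12,15) = (15.0000,18.7500)
o1: d²=18 ≤ ρ²=46; F_rep = 32·(-3,-3)/18² = (-0.2963,-0.2963)
o2: d²=373 > ρ²=46 → inactive
F = F_att + ΣF_rep = (14.7037,18.4537)
Δp = p'−p = (1.4704,1.8454); α = Δx/Fx = (397/270) / (397/27) = 1/10
check: Δy/Fy = (1993/1080) / (1993/108) = 1/10 ✓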